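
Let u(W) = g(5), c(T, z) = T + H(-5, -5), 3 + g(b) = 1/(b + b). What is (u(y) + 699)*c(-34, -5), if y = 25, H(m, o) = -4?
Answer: -132259/5 ≈ -26452.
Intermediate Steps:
g(b) = -3 + 1/(2*b) (g(b) = -3 + 1/(b + b) = -3 + 1/(2*b))
c(T, z) = -4 + T (c(T, z) = T - 4 = -4 + T)
u(W) = -29/10 (u(W) = -3 + (1/2)/5 = -3 + (1/2)*(1/5) = -3 + 1/10 = -29/10)
(u(y) + 699)*c(-34, -5) = (-29/10 + 699)*(-4 - 34) = (6961/10)*(-38) = -132259/5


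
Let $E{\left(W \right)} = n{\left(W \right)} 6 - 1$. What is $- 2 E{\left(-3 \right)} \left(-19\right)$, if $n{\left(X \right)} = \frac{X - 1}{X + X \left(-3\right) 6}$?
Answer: $- \frac{950}{17} \approx -55.882$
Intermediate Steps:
$n{\left(X \right)} = - \frac{-1 + X}{17 X}$ ($n{\left(X \right)} = \frac{-1 + X}{X + - 3 X 6} = \frac{-1 + X}{X - 18 X} = \frac{-1 + X}{\left(-17\right) X} = \left(-1 + X\right) \left(- \frac{1}{17 X}\right) = - \frac{-1 + X}{17 X}$)
$E{\left(W \right)} = -1 + \frac{6 \left(1 - W\right)}{17 W}$ ($E{\left(W \right)} = \frac{1 - W}{17 W} 6 - 1 = \frac{6 \left(1 - W\right)}{17 W} - 1 = -1 + \frac{6 \left(1 - W\right)}{17 W}$)
$- 2 E{\left(-3 \right)} \left(-19\right) = - 2 \frac{6 - -69}{17 \left(-3\right)} \left(-19\right) = - 2 \cdot \frac{1}{17} \left(- \frac{1}{3}\right) \left(6 + 69\right) \left(-19\right) = - 2 \cdot \frac{1}{17} \left(- \frac{1}{3}\right) 75 \left(-19\right) = \left(-2\right) \left(- \frac{25}{17}\right) \left(-19\right) = \frac{50}{17} \left(-19\right) = - \frac{950}{17}$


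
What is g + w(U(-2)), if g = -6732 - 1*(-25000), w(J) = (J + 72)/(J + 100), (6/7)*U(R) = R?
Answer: 5352733/293 ≈ 18269.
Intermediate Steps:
U(R) = 7*R/6
w(J) = (72 + J)/(100 + J)
g = 18268 (g = -6732 + 25000 = 18268)
g + w(U(-2)) = 18268 + (72 + (7/6)*(-2))/(100 + (7/6)*(-2)) = 18268 + (72 - 7/3)/(100 - 7/3) = 18268 + (209/3)/(293/3) = 18268 + (3/293)*(209/3) = 18268 + 209/293 = 5352733/293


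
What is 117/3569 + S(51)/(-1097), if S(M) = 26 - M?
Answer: 217574/3915193 ≈ 0.055572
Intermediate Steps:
117/3569 + S(51)/(-1097) = 117/3569 + (26 - 1*51)/(-1097) = 117*(1/3569) + (26 - 51)*(-1/1097) = 117/3569 - 25*(-1/1097) = 117/3569 + 25/1097 = 217574/3915193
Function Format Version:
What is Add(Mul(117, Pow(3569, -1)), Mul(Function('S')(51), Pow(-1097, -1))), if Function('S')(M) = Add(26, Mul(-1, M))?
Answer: Rational(217574, 3915193) ≈ 0.055572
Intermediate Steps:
Add(Mul(117, Pow(3569, -1)), Mul(Function('S')(51), Pow(-1097, -1))) = Add(Mul(117, Pow(3569, -1)), Mul(Add(26, Mul(-1, 51)), Pow(-1097, -1))) = Add(Mul(117, Rational(1, 3569)), Mul(Add(26, -51), Rational(-1, 1097))) = Add(Rational(117, 3569), Mul(-25, Rational(-1, 1097))) = Add(Rational(117, 3569), Rational(25, 1097)) = Rational(217574, 3915193)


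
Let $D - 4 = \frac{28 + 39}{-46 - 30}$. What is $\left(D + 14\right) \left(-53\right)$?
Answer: $- \frac{68953}{76} \approx -907.28$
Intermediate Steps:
$D = \frac{237}{76}$ ($D = 4 + \frac{28 + 39}{-46 - 30} = 4 + \frac{67}{-76} = 4 + 67 \left(- \frac{1}{76}\right) = 4 - \frac{67}{76} = \frac{237}{76} \approx 3.1184$)
$\left(D + 14\right) \left(-53\right) = \left(\frac{237}{76} + 14\right) \left(-53\right) = \frac{1301}{76} \left(-53\right) = - \frac{68953}{76}$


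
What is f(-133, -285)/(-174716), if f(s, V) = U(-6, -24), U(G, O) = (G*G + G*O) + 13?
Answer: -193/174716 ≈ -0.0011046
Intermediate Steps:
U(G, O) = 13 + G² + G*O (U(G, O) = (G² + G*O) + 13 = 13 + G² + G*O)
f(s, V) = 193 (f(s, V) = 13 + (-6)² - 6*(-24) = 13 + 36 + 144 = 193)
f(-133, -285)/(-174716) = 193/(-174716) = 193*(-1/174716) = -193/174716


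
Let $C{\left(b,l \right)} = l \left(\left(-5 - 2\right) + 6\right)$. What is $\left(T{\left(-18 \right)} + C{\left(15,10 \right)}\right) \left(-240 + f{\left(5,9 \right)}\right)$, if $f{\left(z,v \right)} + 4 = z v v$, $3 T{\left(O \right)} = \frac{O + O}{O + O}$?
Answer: $- \frac{4669}{3} \approx -1556.3$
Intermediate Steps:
$C{\left(b,l \right)} = - l$ ($C{\left(b,l \right)} = l \left(-7 + 6\right) = l \left(-1\right) = - l$)
$T{\left(O \right)} = \frac{1}{3}$ ($T{\left(O \right)} = \frac{\left(O + O\right) \frac{1}{O + O}}{3} = \frac{2 O \frac{1}{2 O}}{3} = \frac{1}{3} \cdot 1 = \frac{1}{3}$)
$f{\left(z,v \right)} = -4 + z v^{2}$ ($f{\left(z,v \right)} = -4 + z v v = -4 + v z v = -4 + z v^{2}$)
$\left(T{\left(-18 \right)} + C{\left(15,10 \right)}\right) \left(-240 + f{\left(5,9 \right)}\right) = \left(\frac{1}{3} - 10\right) \left(-240 - \left(4 - 5 \cdot 9^{2}\right)\right) = \left(\frac{1}{3} - 10\right) \left(-240 + \left(-4 + 5 \cdot 81\right)\right) = - \frac{29 \left(-240 + \left(-4 + 405\right)\right)}{3} = - \frac{29 \left(-240 + 401\right)}{3} = \left(- \frac{29}{3}\right) 161 = - \frac{4669}{3}$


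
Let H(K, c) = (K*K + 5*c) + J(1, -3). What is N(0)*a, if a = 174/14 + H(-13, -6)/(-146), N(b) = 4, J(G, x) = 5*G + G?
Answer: 23374/511 ≈ 45.742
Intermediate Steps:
J(G, x) = 6*G
H(K, c) = 6 + K² + 5*c (H(K, c) = (K*K + 5*c) + 6*1 = (K² + 5*c) + 6 = 6 + K² + 5*c)
a = 11687/1022 (a = 174/14 + (6 + (-13)² + 5*(-6))/(-146) = 174*(1/14) + (6 + 169 - 30)*(-1/146) = 87/7 + 145*(-1/146) = 87/7 - 145/146 = 11687/1022 ≈ 11.435)
N(0)*a = 4*(11687/1022) = 23374/511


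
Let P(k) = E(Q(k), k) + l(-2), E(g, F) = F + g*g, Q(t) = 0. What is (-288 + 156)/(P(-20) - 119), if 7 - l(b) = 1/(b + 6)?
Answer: 528/529 ≈ 0.99811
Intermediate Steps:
E(g, F) = F + g**2
l(b) = 7 - 1/(6 + b) (l(b) = 7 - 1/(b + 6) = 7 - 1/(6 + b))
P(k) = 27/4 + k (P(k) = (k + 0**2) + (41 + 7*(-2))/(6 - 2) = (k + 0) + (41 - 14)/4 = k + (1/4)*27 = k + 27/4 = 27/4 + k)
(-288 + 156)/(P(-20) - 119) = (-288 + 156)/((27/4 - 20) - 119) = -132/(-53/4 - 119) = -132/(-529/4) = -132*(-4/529) = 528/529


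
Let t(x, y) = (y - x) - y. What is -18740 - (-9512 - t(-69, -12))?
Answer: -9159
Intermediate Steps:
t(x, y) = -x
-18740 - (-9512 - t(-69, -12)) = -18740 - (-9512 - (-1)*(-69)) = -18740 - (-9512 - 1*69) = -18740 - (-9512 - 69) = -18740 - 1*(-9581) = -18740 + 9581 = -9159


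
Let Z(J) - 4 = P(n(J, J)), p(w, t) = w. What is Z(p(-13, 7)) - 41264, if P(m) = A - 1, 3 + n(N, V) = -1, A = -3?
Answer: -41264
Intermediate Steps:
n(N, V) = -4 (n(N, V) = -3 - 1 = -4)
P(m) = -4 (P(m) = -3 - 1 = -4)
Z(J) = 0 (Z(J) = 4 - 4 = 0)
Z(p(-13, 7)) - 41264 = 0 - 41264 = -41264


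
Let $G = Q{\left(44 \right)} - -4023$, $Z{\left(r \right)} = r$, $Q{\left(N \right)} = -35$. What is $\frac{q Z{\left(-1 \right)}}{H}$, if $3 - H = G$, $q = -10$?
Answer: $- \frac{2}{797} \approx -0.0025094$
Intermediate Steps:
$G = 3988$ ($G = -35 - -4023 = -35 + 4023 = 3988$)
$H = -3985$ ($H = 3 - 3988 = -3985$)
$\frac{q Z{\left(-1 \right)}}{H} = \frac{\left(-10\right) \left(-1\right)}{-3985} = 10 \left(- \frac{1}{3985}\right) = - \frac{2}{797}$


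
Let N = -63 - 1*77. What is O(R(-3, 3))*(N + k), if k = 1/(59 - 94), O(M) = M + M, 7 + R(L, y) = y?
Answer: 39208/35 ≈ 1120.2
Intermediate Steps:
R(L, y) = -7 + y
O(M) = 2*M
k = -1/35 (k = 1/(-35) = -1/35 ≈ -0.028571)
N = -140 (N = -63 - 77 = -140)
O(R(-3, 3))*(N + k) = (2*(-7 + 3))*(-140 - 1/35) = (2*(-4))*(-4901/35) = -8*(-4901/35) = 39208/35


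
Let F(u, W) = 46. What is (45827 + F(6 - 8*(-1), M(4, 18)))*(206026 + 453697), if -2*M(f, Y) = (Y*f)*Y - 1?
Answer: 30263473179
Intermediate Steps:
M(f, Y) = 1/2 - f*Y**2/2 (M(f, Y) = -((Y*f)*Y - 1)/2 = -(f*Y**2 - 1)/2 = -(-1 + f*Y**2)/2 = 1/2 - f*Y**2/2)
(45827 + F(6 - 8*(-1), M(4, 18)))*(206026 + 453697) = (45827 + 46)*(206026 + 453697) = 45873*659723 = 30263473179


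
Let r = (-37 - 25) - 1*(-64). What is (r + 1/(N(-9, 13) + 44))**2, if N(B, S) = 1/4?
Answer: 128164/31329 ≈ 4.0909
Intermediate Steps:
N(B, S) = 1/4
r = 2 (r = -62 + 64 = 2)
(r + 1/(N(-9, 13) + 44))**2 = (2 + 1/(1/4 + 44))**2 = (2 + 1/(177/4))**2 = (2 + 4/177)**2 = (358/177)**2 = 128164/31329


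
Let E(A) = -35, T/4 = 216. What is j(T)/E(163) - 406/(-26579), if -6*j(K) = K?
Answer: 548798/132895 ≈ 4.1296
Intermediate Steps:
T = 864 (T = 4*216 = 864)
j(K) = -K/6
j(T)/E(163) - 406/(-26579) = -⅙*864/(-35) - 406/(-26579) = -144*(-1/35) - 406*(-1/26579) = 144/35 + 58/3797 = 548798/132895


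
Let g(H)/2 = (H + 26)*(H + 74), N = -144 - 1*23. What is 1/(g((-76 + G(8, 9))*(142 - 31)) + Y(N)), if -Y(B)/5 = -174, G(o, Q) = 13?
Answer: 1/96410216 ≈ 1.0372e-8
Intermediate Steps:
N = -167 (N = -144 - 23 = -167)
Y(B) = 870 (Y(B) = -5*(-174) = 870)
g(H) = 2*(26 + H)*(74 + H) (g(H) = 2*((H + 26)*(H + 74)) = 2*((26 + H)*(74 + H)) = 2*(26 + H)*(74 + H))
1/(g((-76 + G(8, 9))*(142 - 31)) + Y(N)) = 1/((3848 + 2*((-76 + 13)*(142 - 31))² + 200*((-76 + 13)*(142 - 31))) + 870) = 1/((3848 + 2*(-63*111)² + 200*(-63*111)) + 870) = 1/((3848 + 2*(-6993)² + 200*(-6993)) + 870) = 1/((3848 + 2*48902049 - 1398600) + 870) = 1/((3848 + 97804098 - 1398600) + 870) = 1/(96409346 + 870) = 1/96410216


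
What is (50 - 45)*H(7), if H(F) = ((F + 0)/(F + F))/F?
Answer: 5/14 ≈ 0.35714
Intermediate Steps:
H(F) = 1/(2*F) (H(F) = (F/((2*F)))/F = (F*(1/(2*F)))/F = 1/(2*F))
(50 - 45)*H(7) = (50 - 45)*((½)/7) = 5*((½)*(⅐)) = 5*(1/14) = 5/14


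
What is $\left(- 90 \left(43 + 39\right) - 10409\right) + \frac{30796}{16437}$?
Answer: $- \frac{292366997}{16437} \approx -17787.0$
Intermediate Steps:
$\left(- 90 \left(43 + 39\right) - 10409\right) + \frac{30796}{16437} = \left(\left(-90\right) 82 - 10409\right) + 30796 \cdot \frac{1}{16437} = \left(-7380 - 10409\right) + \frac{30796}{16437} = -17789 + \frac{30796}{16437} = - \frac{292366997}{16437}$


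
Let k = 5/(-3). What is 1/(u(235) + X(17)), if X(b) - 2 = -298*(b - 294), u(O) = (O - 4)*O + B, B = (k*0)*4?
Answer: 1/136833 ≈ 7.3082e-6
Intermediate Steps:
k = -5/3 (k = 5*(-⅓) = -5/3 ≈ -1.6667)
B = 0 (B = -5/3*0*4 = 0*4 = 0)
u(O) = O*(-4 + O) (u(O) = (O - 4)*O + 0 = (-4 + O)*O + 0 = O*(-4 + O) + 0 = O*(-4 + O))
X(b) = 87614 - 298*b (X(b) = 2 - 298*(b - 294) = 2 - 298*(-294 + b) = 2 + (87612 - 298*b) = 87614 - 298*b)
1/(u(235) + X(17)) = 1/(235*(-4 + 235) + (87614 - 298*17)) = 1/(235*231 + (87614 - 5066)) = 1/(54285 + 82548) = 1/136833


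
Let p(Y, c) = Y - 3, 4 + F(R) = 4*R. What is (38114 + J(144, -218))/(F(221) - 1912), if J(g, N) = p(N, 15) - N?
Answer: -38111/1032 ≈ -36.929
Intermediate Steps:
F(R) = -4 + 4*R
p(Y, c) = -3 + Y
J(g, N) = -3 (J(g, N) = (-3 + N) - N = -3)
(38114 + J(144, -218))/(F(221) - 1912) = (38114 - 3)/((-4 + 4*221) - 1912) = 38111/((-4 + 884) - 1912) = 38111/(880 - 1912) = 38111/(-1032) = 38111*(-1/1032) = -38111/1032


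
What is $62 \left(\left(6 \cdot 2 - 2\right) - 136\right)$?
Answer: $-7812$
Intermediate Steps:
$62 \left(\left(6 \cdot 2 - 2\right) - 136\right) = 62 \left(\left(12 - 2\right) - 136\right) = 62 \left(10 - 136\right) = 62 \left(-126\right) = -7812$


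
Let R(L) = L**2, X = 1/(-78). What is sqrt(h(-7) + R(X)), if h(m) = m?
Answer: I*sqrt(42587)/78 ≈ 2.6457*I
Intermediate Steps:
X = -1/78 ≈ -0.012821
sqrt(h(-7) + R(X)) = sqrt(-7 + (-1/78)**2) = sqrt(-7 + 1/6084) = sqrt(-42587/6084) = I*sqrt(42587)/78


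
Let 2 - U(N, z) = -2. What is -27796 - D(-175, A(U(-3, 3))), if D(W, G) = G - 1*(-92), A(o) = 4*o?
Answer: -27904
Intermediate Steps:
U(N, z) = 4 (U(N, z) = 2 - 1*(-2) = 2 + 2 = 4)
D(W, G) = 92 + G (D(W, G) = G + 92 = 92 + G)
-27796 - D(-175, A(U(-3, 3))) = -27796 - (92 + 4*4) = -27796 - (92 + 16) = -27796 - 1*108 = -27796 - 108 = -27904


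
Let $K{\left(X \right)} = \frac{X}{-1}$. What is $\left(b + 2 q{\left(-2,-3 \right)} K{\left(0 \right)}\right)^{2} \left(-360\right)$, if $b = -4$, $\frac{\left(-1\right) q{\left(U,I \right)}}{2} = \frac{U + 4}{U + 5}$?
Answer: $-5760$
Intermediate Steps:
$q{\left(U,I \right)} = - \frac{2 \left(4 + U\right)}{5 + U}$ ($q{\left(U,I \right)} = - 2 \frac{U + 4}{U + 5} = - 2 \frac{4 + U}{5 + U} = - \frac{2 \left(4 + U\right)}{5 + U}$)
$K{\left(X \right)} = - X$ ($K{\left(X \right)} = X \left(-1\right) = - X$)
$\left(b + 2 q{\left(-2,-3 \right)} K{\left(0 \right)}\right)^{2} \left(-360\right) = \left(-4 + 2 \frac{2 \left(-4 - -2\right)}{5 - 2} \left(\left(-1\right) 0\right)\right)^{2} \left(-360\right) = \left(-4 + 2 \frac{2 \left(-4 + 2\right)}{3} \cdot 0\right)^{2} \left(-360\right) = \left(-4 + 2 \cdot 2 \cdot \frac{1}{3} \left(-2\right) 0\right)^{2} \left(-360\right) = \left(-4 + 2 \left(- \frac{4}{3}\right) 0\right)^{2} \left(-360\right) = \left(-4 - 0\right)^{2} \left(-360\right) = \left(-4 + 0\right)^{2} \left(-360\right) = \left(-4\right)^{2} \left(-360\right) = 16 \left(-360\right) = -5760$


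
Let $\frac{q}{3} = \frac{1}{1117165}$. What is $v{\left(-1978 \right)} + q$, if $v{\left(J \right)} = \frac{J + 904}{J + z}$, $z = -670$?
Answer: $\frac{599921577}{1479126460} \approx 0.40559$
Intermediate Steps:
$q = \frac{3}{1117165} \approx 2.6854 \cdot 10^{-6}$
$v{\left(J \right)} = \frac{904 + J}{-670 + J}$ ($v{\left(J \right)} = \frac{J + 904}{J - 670} = \frac{904 + J}{-670 + J}$)
$v{\left(-1978 \right)} + q = \frac{904 - 1978}{-670 - 1978} + \frac{3}{1117165} = \frac{1}{-2648} \left(-1074\right) + \frac{3}{1117165} = \left(- \frac{1}{2648}\right) \left(-1074\right) + \frac{3}{1117165} = \frac{537}{1324} + \frac{3}{1117165} = \frac{599921577}{1479126460}$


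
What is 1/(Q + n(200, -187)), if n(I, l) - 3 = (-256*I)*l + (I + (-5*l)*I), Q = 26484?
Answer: 1/9788087 ≈ 1.0217e-7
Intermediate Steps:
n(I, l) = 3 + I - 261*I*l (n(I, l) = 3 + ((-256*I)*l + (I + (-5*l)*I)) = 3 + (-256*I*l + (I - 5*I*l)) = 3 + (I - 261*I*l) = 3 + I - 261*I*l)
1/(Q + n(200, -187)) = 1/(26484 + (3 + 200 - 261*200*(-187))) = 1/(26484 + (3 + 200 + 9761400)) = 1/(26484 + 9761603) = 1/9788087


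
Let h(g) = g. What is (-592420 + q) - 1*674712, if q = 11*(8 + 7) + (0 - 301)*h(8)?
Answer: -1269375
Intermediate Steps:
q = -2243 (q = 11*(8 + 7) + (0 - 301)*8 = 11*15 - 301*8 = 165 - 2408 = -2243)
(-592420 + q) - 1*674712 = (-592420 - 2243) - 1*674712 = -594663 - 674712 = -1269375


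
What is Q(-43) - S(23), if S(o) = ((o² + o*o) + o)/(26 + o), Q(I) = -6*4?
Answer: -2257/49 ≈ -46.061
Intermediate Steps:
Q(I) = -24
S(o) = (o + 2*o²)/(26 + o) (S(o) = ((o² + o²) + o)/(26 + o) = (2*o² + o)/(26 + o) = (o + 2*o²)/(26 + o))
Q(-43) - S(23) = -24 - 23*(1 + 2*23)/(26 + 23) = -24 - 23*(1 + 46)/49 = -24 - 23*47/49 = -24 - 1*1081/49 = -24 - 1081/49 = -2257/49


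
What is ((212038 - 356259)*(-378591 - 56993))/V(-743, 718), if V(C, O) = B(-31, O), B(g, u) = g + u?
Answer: 62820360064/687 ≈ 9.1442e+7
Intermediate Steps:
V(C, O) = -31 + O
((212038 - 356259)*(-378591 - 56993))/V(-743, 718) = ((212038 - 356259)*(-378591 - 56993))/(-31 + 718) = -144221*(-435584)/687 = 62820360064*(1/687) = 62820360064/687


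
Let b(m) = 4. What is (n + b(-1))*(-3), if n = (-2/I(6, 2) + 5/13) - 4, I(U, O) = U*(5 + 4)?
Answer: -122/117 ≈ -1.0427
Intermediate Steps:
I(U, O) = 9*U (I(U, O) = U*9 = 9*U)
n = -1282/351 (n = (-2/(9*6) + 5/13) - 4 = (-2/54 + 5*(1/13)) - 4 = (-2*1/54 + 5/13) - 4 = (-1/27 + 5/13) - 4 = 122/351 - 4 = -1282/351 ≈ -3.6524)
(n + b(-1))*(-3) = (-1282/351 + 4)*(-3) = (122/351)*(-3) = -122/117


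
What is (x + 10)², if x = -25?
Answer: 225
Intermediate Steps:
(x + 10)² = (-25 + 10)² = (-15)² = 225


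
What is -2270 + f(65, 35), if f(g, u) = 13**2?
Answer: -2101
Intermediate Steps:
f(g, u) = 169
-2270 + f(65, 35) = -2270 + 169 = -2101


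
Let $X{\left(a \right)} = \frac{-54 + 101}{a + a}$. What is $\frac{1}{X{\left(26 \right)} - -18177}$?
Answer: $\frac{52}{945251} \approx 5.5012 \cdot 10^{-5}$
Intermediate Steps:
$X{\left(a \right)} = \frac{47}{2 a}$
$\frac{1}{X{\left(26 \right)} - -18177} = \frac{1}{\frac{47}{2 \cdot 26} - -18177} = \frac{1}{\frac{47}{2} \cdot \frac{1}{26} + 18177} = \frac{1}{\frac{47}{52} + 18177} = \frac{1}{\frac{945251}{52}} = \frac{52}{945251}$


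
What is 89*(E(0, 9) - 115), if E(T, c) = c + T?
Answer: -9434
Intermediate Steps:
E(T, c) = T + c
89*(E(0, 9) - 115) = 89*((0 + 9) - 115) = 89*(9 - 115) = 89*(-106) = -9434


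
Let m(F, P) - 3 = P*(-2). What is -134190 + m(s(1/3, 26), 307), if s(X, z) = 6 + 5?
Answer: -134801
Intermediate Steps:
s(X, z) = 11
m(F, P) = 3 - 2*P (m(F, P) = 3 + P*(-2) = 3 - 2*P)
-134190 + m(s(1/3, 26), 307) = -134190 + (3 - 2*307) = -134190 + (3 - 614) = -134190 - 611 = -134801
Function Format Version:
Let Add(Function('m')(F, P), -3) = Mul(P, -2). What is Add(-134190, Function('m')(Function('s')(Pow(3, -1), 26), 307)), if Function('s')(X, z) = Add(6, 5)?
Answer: -134801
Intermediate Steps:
Function('s')(X, z) = 11
Function('m')(F, P) = Add(3, Mul(-2, P)) (Function('m')(F, P) = Add(3, Mul(P, -2)) = Add(3, Mul(-2, P)))
Add(-134190, Function('m')(Function('s')(Pow(3, -1), 26), 307)) = Add(-134190, Add(3, Mul(-2, 307))) = Add(-134190, Add(3, -614)) = Add(-134190, -611) = -134801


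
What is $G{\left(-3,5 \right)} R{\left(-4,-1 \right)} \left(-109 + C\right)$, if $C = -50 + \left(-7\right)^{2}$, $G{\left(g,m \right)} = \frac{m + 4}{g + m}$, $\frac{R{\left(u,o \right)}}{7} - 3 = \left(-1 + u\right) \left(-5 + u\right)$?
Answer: $-166320$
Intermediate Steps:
$R{\left(u,o \right)} = 21 + 7 \left(-1 + u\right) \left(-5 + u\right)$
$G{\left(g,m \right)} = \frac{4 + m}{g + m}$
$C = -1$ ($C = -50 + 49 = -1$)
$G{\left(-3,5 \right)} R{\left(-4,-1 \right)} \left(-109 + C\right) = \frac{4 + 5}{-3 + 5} \left(56 - -168 + 7 \left(-4\right)^{2}\right) \left(-109 - 1\right) = \frac{1}{2} \cdot 9 \left(56 + 168 + 7 \cdot 16\right) \left(-110\right) = \frac{1}{2} \cdot 9 \left(56 + 168 + 112\right) \left(-110\right) = \frac{9}{2} \cdot 336 \left(-110\right) = 1512 \left(-110\right) = -166320$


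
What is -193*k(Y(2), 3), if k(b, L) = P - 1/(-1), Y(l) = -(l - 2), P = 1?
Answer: -386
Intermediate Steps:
Y(l) = 2 - l (Y(l) = -(-2 + l) = 2 - l)
k(b, L) = 2 (k(b, L) = 1 - 1/(-1) = 1 - 1*(-1) = 1 + 1 = 2)
-193*k(Y(2), 3) = -193*2 = -386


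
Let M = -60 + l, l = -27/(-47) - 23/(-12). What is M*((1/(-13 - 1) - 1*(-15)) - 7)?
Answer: -1200095/2632 ≈ -455.96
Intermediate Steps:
l = 1405/564 (l = -27*(-1/47) - 23*(-1/12) = 27/47 + 23/12 = 1405/564 ≈ 2.4911)
M = -32435/564 (M = -60 + 1405/564 = -32435/564 ≈ -57.509)
M*((1/(-13 - 1) - 1*(-15)) - 7) = -32435*((1/(-13 - 1) - 1*(-15)) - 7)/564 = -32435*((1/(-14) + 15) - 7)/564 = -32435*((-1/14 + 15) - 7)/564 = -32435*(209/14 - 7)/564 = -32435/564*111/14 = -1200095/2632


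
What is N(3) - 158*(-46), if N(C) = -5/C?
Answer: 21799/3 ≈ 7266.3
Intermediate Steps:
N(3) - 158*(-46) = -5/3 - 158*(-46) = -5*⅓ + 7268 = -5/3 + 7268 = 21799/3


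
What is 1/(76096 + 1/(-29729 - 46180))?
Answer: 75909/5776371263 ≈ 1.3141e-5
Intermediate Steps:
1/(76096 + 1/(-29729 - 46180)) = 1/(76096 + 1/(-75909)) = 1/(76096 - 1/75909) = 1/(5776371263/75909) = 75909/5776371263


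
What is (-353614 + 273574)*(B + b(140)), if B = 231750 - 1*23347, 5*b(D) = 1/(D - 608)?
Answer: -650542467346/39 ≈ -1.6681e+10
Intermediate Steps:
b(D) = 1/(5*(-608 + D)) (b(D) = 1/(5*(D - 608)) = 1/(5*(-608 + D)))
B = 208403 (B = 231750 - 23347 = 208403)
(-353614 + 273574)*(B + b(140)) = (-353614 + 273574)*(208403 + 1/(5*(-608 + 140))) = -80040*(208403 + (⅕)/(-468)) = -80040*(208403 + (⅕)*(-1/468)) = -80040*(208403 - 1/2340) = -80040*487663019/2340 = -650542467346/39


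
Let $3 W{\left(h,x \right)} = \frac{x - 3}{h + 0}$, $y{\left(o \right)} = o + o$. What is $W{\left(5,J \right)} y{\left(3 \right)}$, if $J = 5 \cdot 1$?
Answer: $\frac{4}{5} \approx 0.8$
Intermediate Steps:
$J = 5$
$y{\left(o \right)} = 2 o$
$W{\left(h,x \right)} = \frac{-3 + x}{3 h}$ ($W{\left(h,x \right)} = \frac{\left(x - 3\right) \frac{1}{h + 0}}{3} = \frac{\left(-3 + x\right) \frac{1}{h}}{3} = \frac{\frac{1}{h} \left(-3 + x\right)}{3} = \frac{-3 + x}{3 h}$)
$W{\left(5,J \right)} y{\left(3 \right)} = \frac{-3 + 5}{3 \cdot 5} \cdot 2 \cdot 3 = \frac{1}{3} \cdot \frac{1}{5} \cdot 2 \cdot 6 = \frac{2}{15} \cdot 6 = \frac{4}{5}$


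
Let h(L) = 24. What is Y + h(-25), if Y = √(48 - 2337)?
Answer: 24 + I*√2289 ≈ 24.0 + 47.844*I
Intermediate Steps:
Y = I*√2289 (Y = √(-2289) = I*√2289 ≈ 47.844*I)
Y + h(-25) = I*√2289 + 24 = 24 + I*√2289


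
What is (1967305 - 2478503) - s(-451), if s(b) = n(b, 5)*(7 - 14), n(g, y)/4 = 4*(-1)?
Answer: -511310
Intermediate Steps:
n(g, y) = -16 (n(g, y) = 4*(4*(-1)) = 4*(-4) = -16)
s(b) = 112 (s(b) = -16*(7 - 14) = -16*(-7) = 112)
(1967305 - 2478503) - s(-451) = (1967305 - 2478503) - 1*112 = -511198 - 112 = -511310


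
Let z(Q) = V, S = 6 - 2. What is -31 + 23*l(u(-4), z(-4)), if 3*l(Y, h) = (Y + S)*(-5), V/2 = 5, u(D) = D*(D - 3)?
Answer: -3773/3 ≈ -1257.7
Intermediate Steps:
u(D) = D*(-3 + D)
V = 10 (V = 2*5 = 10)
S = 4
z(Q) = 10
l(Y, h) = -20/3 - 5*Y/3 (l(Y, h) = ((Y + 4)*(-5))/3 = ((4 + Y)*(-5))/3 = (-20 - 5*Y)/3 = -20/3 - 5*Y/3)
-31 + 23*l(u(-4), z(-4)) = -31 + 23*(-20/3 - (-20)*(-3 - 4)/3) = -31 + 23*(-20/3 - (-20)*(-7)/3) = -31 + 23*(-20/3 - 5/3*28) = -31 + 23*(-20/3 - 140/3) = -31 + 23*(-160/3) = -31 - 3680/3 = -3773/3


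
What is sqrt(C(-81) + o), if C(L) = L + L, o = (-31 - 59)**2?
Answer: 63*sqrt(2) ≈ 89.095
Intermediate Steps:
o = 8100 (o = (-90)**2 = 8100)
C(L) = 2*L
sqrt(C(-81) + o) = sqrt(2*(-81) + 8100) = sqrt(-162 + 8100) = sqrt(7938) = 63*sqrt(2)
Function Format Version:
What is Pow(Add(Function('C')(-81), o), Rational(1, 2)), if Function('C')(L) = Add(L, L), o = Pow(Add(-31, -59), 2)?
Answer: Mul(63, Pow(2, Rational(1, 2))) ≈ 89.095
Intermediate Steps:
o = 8100 (o = Pow(-90, 2) = 8100)
Function('C')(L) = Mul(2, L)
Pow(Add(Function('C')(-81), o), Rational(1, 2)) = Pow(Add(Mul(2, -81), 8100), Rational(1, 2)) = Pow(Add(-162, 8100), Rational(1, 2)) = Pow(7938, Rational(1, 2)) = Mul(63, Pow(2, Rational(1, 2)))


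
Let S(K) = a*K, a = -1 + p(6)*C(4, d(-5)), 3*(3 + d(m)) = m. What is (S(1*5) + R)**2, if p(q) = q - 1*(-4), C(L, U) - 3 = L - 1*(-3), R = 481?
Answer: 952576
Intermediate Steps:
d(m) = -3 + m/3
C(L, U) = 6 + L (C(L, U) = 3 + (L - 1*(-3)) = 3 + (L + 3) = 3 + (3 + L) = 6 + L)
p(q) = 4 + q (p(q) = q + 4 = 4 + q)
a = 99 (a = -1 + (4 + 6)*(6 + 4) = -1 + 10*10 = -1 + 100 = 99)
S(K) = 99*K
(S(1*5) + R)**2 = (99*(1*5) + 481)**2 = (99*5 + 481)**2 = (495 + 481)**2 = 976**2 = 952576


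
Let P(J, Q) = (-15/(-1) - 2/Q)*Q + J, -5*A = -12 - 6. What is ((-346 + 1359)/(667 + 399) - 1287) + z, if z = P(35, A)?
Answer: -1278187/1066 ≈ -1199.0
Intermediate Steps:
A = 18/5 (A = -(-12 - 6)/5 = -1/5*(-18) = 18/5 ≈ 3.6000)
P(J, Q) = J + Q*(15 - 2/Q) (P(J, Q) = (-15*(-1) - 2/Q)*Q + J = (15 - 2/Q)*Q + J = Q*(15 - 2/Q) + J = J + Q*(15 - 2/Q))
z = 87 (z = -2 + 35 + 15*(18/5) = -2 + 35 + 54 = 87)
((-346 + 1359)/(667 + 399) - 1287) + z = ((-346 + 1359)/(667 + 399) - 1287) + 87 = (1013/1066 - 1287) + 87 = -1370929/1066 + 87 = -1278187/1066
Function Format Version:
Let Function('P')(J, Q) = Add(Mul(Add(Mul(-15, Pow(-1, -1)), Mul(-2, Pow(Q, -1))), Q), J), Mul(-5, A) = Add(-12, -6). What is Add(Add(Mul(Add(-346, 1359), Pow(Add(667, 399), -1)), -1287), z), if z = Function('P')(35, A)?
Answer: Rational(-1278187, 1066) ≈ -1199.0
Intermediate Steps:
A = Rational(18, 5) (A = Mul(Rational(-1, 5), Add(-12, -6)) = Mul(Rational(-1, 5), -18) = Rational(18, 5) ≈ 3.6000)
Function('P')(J, Q) = Add(J, Mul(Q, Add(15, Mul(-2, Pow(Q, -1))))) (Function('P')(J, Q) = Add(Mul(Add(Mul(-15, -1), Mul(-2, Pow(Q, -1))), Q), J) = Add(Mul(Add(15, Mul(-2, Pow(Q, -1))), Q), J) = Add(Mul(Q, Add(15, Mul(-2, Pow(Q, -1)))), J) = Add(J, Mul(Q, Add(15, Mul(-2, Pow(Q, -1))))))
z = 87 (z = Add(-2, 35, Mul(15, Rational(18, 5))) = Add(-2, 35, 54) = 87)
Add(Add(Mul(Add(-346, 1359), Pow(Add(667, 399), -1)), -1287), z) = Add(Add(Mul(Add(-346, 1359), Pow(Add(667, 399), -1)), -1287), 87) = Add(Add(Mul(1013, Pow(1066, -1)), -1287), 87) = Add(Add(Mul(1013, Rational(1, 1066)), -1287), 87) = Add(Add(Rational(1013, 1066), -1287), 87) = Add(Rational(-1370929, 1066), 87) = Rational(-1278187, 1066)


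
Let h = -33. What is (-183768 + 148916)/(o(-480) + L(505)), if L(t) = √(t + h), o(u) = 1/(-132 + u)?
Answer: -21329424/176784767 - 26107214976*√118/176784767 ≈ -1604.3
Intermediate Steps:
L(t) = √(-33 + t) (L(t) = √(t - 33) = √(-33 + t))
(-183768 + 148916)/(o(-480) + L(505)) = (-183768 + 148916)/(1/(-132 - 480) + √(-33 + 505)) = -34852/(1/(-612) + √472) = -34852/(-1/612 + 2*√118)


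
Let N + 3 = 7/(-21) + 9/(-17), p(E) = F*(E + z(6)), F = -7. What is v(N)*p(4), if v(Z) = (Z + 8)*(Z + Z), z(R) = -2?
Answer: 1163876/2601 ≈ 447.47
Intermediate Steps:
p(E) = 14 - 7*E (p(E) = -7*(E - 2) = -7*(-2 + E) = 14 - 7*E)
N = -197/51 (N = -3 + (7/(-21) + 9/(-17)) = -3 + (7*(-1/21) + 9*(-1/17)) = -3 + (-⅓ - 9/17) = -3 - 44/51 = -197/51 ≈ -3.8627)
v(Z) = 2*Z*(8 + Z) (v(Z) = (8 + Z)*(2*Z) = 2*Z*(8 + Z))
v(N)*p(4) = (2*(-197/51)*(8 - 197/51))*(14 - 7*4) = (2*(-197/51)*(211/51))*(14 - 28) = -83134/2601*(-14) = 1163876/2601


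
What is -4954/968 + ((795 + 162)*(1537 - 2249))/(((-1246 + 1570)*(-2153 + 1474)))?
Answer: -17928353/8873172 ≈ -2.0205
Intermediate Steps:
-4954/968 + ((795 + 162)*(1537 - 2249))/(((-1246 + 1570)*(-2153 + 1474))) = -4954*1/968 + (957*(-712))/((324*(-679))) = -2477/484 - 681384/(-219996) = -2477/484 - 681384*(-1/219996) = -2477/484 + 56782/18333 = -17928353/8873172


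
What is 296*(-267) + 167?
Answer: -78865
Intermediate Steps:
296*(-267) + 167 = -79032 + 167 = -78865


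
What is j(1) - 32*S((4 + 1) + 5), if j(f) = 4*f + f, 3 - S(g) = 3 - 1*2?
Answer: -59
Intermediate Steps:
S(g) = 2 (S(g) = 3 - (3 - 1*2) = 3 - (3 - 2) = 3 - 1*1 = 3 - 1 = 2)
j(f) = 5*f
j(1) - 32*S((4 + 1) + 5) = 5*1 - 32*2 = 5 - 64 = -59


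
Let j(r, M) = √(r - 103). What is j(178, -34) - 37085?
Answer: -37085 + 5*√3 ≈ -37076.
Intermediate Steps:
j(r, M) = √(-103 + r)
j(178, -34) - 37085 = √(-103 + 178) - 37085 = √75 - 37085 = 5*√3 - 37085 = -37085 + 5*√3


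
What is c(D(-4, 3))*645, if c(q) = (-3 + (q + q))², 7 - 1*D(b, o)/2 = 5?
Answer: 16125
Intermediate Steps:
D(b, o) = 4 (D(b, o) = 14 - 2*5 = 14 - 10 = 4)
c(q) = (-3 + 2*q)²
c(D(-4, 3))*645 = (-3 + 2*4)²*645 = (-3 + 8)²*645 = 5²*645 = 25*645 = 16125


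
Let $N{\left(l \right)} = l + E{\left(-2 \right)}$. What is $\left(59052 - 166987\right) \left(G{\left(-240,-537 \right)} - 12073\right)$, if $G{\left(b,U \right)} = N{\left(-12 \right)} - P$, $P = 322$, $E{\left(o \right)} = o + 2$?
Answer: $1339149545$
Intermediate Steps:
$E{\left(o \right)} = 2 + o$
$N{\left(l \right)} = l$ ($N{\left(l \right)} = l + \left(2 - 2\right) = l + 0 = l$)
$G{\left(b,U \right)} = -334$ ($G{\left(b,U \right)} = -12 - 322 = -334$)
$\left(59052 - 166987\right) \left(G{\left(-240,-537 \right)} - 12073\right) = \left(59052 - 166987\right) \left(-334 - 12073\right) = \left(-107935\right) \left(-12407\right) = 1339149545$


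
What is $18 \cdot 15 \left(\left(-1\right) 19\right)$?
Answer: $-5130$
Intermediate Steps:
$18 \cdot 15 \left(\left(-1\right) 19\right) = 270 \left(-19\right) = -5130$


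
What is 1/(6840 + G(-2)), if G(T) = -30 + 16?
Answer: 1/6826 ≈ 0.00014650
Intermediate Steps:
G(T) = -14
1/(6840 + G(-2)) = 1/(6840 - 14) = 1/6826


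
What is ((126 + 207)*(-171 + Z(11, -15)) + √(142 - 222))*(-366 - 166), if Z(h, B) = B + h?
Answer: 31002300 - 2128*I*√5 ≈ 3.1002e+7 - 4758.4*I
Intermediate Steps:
((126 + 207)*(-171 + Z(11, -15)) + √(142 - 222))*(-366 - 166) = ((126 + 207)*(-171 + (-15 + 11)) + √(142 - 222))*(-366 - 166) = (333*(-171 - 4) + √(-80))*(-532) = (333*(-175) + 4*I*√5)*(-532) = (-58275 + 4*I*√5)*(-532) = 31002300 - 2128*I*√5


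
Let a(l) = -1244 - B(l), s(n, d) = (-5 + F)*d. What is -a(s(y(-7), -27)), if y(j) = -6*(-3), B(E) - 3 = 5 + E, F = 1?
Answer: 1360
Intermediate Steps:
B(E) = 8 + E (B(E) = 3 + (5 + E) = 8 + E)
y(j) = 18
s(n, d) = -4*d (s(n, d) = (-5 + 1)*d = -4*d)
a(l) = -1252 - l (a(l) = -1244 - (8 + l) = -1244 + (-8 - l) = -1252 - l)
-a(s(y(-7), -27)) = -(-1252 - (-4)*(-27)) = -(-1252 - 1*108) = -(-1252 - 108) = -1*(-1360) = 1360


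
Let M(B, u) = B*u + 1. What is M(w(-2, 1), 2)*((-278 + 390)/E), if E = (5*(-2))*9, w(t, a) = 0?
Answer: -56/45 ≈ -1.2444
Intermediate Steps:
E = -90 (E = -10*9 = -90)
M(B, u) = 1 + B*u
M(w(-2, 1), 2)*((-278 + 390)/E) = (1 + 0*2)*((-278 + 390)/(-90)) = (1 + 0)*(112*(-1/90)) = 1*(-56/45) = -56/45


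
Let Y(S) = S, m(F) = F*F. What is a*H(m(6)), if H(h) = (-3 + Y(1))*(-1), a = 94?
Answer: 188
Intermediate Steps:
m(F) = F²
H(h) = 2 (H(h) = (-3 + 1)*(-1) = -2*(-1) = 2)
a*H(m(6)) = 94*2 = 188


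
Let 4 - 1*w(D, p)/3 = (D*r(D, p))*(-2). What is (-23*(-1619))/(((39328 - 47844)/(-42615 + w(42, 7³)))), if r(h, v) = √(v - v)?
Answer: 1586407911/8516 ≈ 1.8629e+5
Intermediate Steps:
r(h, v) = 0 (r(h, v) = √0 = 0)
w(D, p) = 12 (w(D, p) = 12 - 3*D*0*(-2) = 12 - 0*(-2) = 12 - 3*0 = 12 + 0 = 12)
(-23*(-1619))/(((39328 - 47844)/(-42615 + w(42, 7³)))) = (-23*(-1619))/(((39328 - 47844)/(-42615 + 12))) = 37237/((-8516/(-42603))) = 37237/((-8516*(-1/42603))) = 37237/(8516/42603) = 37237*(42603/8516) = 1586407911/8516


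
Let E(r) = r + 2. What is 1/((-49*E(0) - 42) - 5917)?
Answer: -1/6057 ≈ -0.00016510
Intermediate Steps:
E(r) = 2 + r
1/((-49*E(0) - 42) - 5917) = 1/((-49*(2 + 0) - 42) - 5917) = 1/((-49*2 - 42) - 5917) = 1/((-98 - 42) - 5917) = 1/(-140 - 5917) = 1/(-6057) = -1/6057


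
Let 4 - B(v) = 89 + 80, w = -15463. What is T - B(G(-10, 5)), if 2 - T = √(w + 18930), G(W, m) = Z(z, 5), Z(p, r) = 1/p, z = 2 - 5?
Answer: 167 - √3467 ≈ 108.12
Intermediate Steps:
z = -3
G(W, m) = -⅓ (G(W, m) = 1/(-3) = -⅓)
B(v) = -165 (B(v) = 4 - (89 + 80) = 4 - 1*169 = 4 - 169 = -165)
T = 2 - √3467 (T = 2 - √(-15463 + 18930) = 2 - √3467 ≈ -56.881)
T - B(G(-10, 5)) = (2 - √3467) - 1*(-165) = (2 - √3467) + 165 = 167 - √3467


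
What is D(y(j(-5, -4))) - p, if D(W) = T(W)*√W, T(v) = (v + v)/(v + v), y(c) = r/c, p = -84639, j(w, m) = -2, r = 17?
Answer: 84639 + I*√34/2 ≈ 84639.0 + 2.9155*I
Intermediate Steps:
y(c) = 17/c
T(v) = 1 (T(v) = (2*v)/((2*v)) = (2*v)*(1/(2*v)) = 1)
D(W) = √W (D(W) = 1*√W = √W)
D(y(j(-5, -4))) - p = √(17/(-2)) - 1*(-84639) = √(17*(-½)) + 84639 = √(-17/2) + 84639 = I*√34/2 + 84639 = 84639 + I*√34/2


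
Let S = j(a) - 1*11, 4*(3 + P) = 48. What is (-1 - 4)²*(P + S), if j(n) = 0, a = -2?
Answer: -50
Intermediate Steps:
P = 9 (P = -3 + (¼)*48 = -3 + 12 = 9)
S = -11 (S = 0 - 1*11 = 0 - 11 = -11)
(-1 - 4)²*(P + S) = (-1 - 4)²*(9 - 11) = (-5)²*(-2) = 25*(-2) = -50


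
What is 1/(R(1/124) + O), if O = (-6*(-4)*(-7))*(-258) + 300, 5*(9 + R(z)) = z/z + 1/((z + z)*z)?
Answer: 5/225864 ≈ 2.2137e-5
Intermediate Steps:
R(z) = -44/5 + 1/(10*z**2) (R(z) = -9 + (z/z + 1/((z + z)*z))/5 = -9 + (1 + 1/(((2*z))*z))/5 = -9 + (1 + (1/(2*z))/z)/5 = -9 + (1 + 1/(2*z**2))/5 = -9 + (1/5 + 1/(10*z**2)) = -44/5 + 1/(10*z**2))
O = 43644 (O = (24*(-7))*(-258) + 300 = -168*(-258) + 300 = 43344 + 300 = 43644)
1/(R(1/124) + O) = 1/((-44/5 + 1/(10*(1/124)**2)) + 43644) = 1/((-44/5 + 1/(10*124**(-2))) + 43644) = 1/((-44/5 + (1/10)*15376) + 43644) = 1/((-44/5 + 7688/5) + 43644) = 1/(7644/5 + 43644) = 1/(225864/5) = 5/225864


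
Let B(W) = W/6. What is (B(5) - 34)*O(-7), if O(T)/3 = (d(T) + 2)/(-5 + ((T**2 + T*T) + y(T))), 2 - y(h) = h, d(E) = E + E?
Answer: 199/17 ≈ 11.706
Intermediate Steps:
d(E) = 2*E
y(h) = 2 - h
B(W) = W/6 (B(W) = W*(1/6) = W/6)
O(T) = 3*(2 + 2*T)/(-3 - T + 2*T**2) (O(T) = 3*((2*T + 2)/(-5 + ((T**2 + T*T) + (2 - T)))) = 3*((2 + 2*T)/(-5 + ((T**2 + T**2) + (2 - T)))) = 3*((2 + 2*T)/(-5 + (2*T**2 + (2 - T)))) = 3*((2 + 2*T)/(-5 + (2 - T + 2*T**2))) = 3*((2 + 2*T)/(-3 - T + 2*T**2)) = 3*(2 + 2*T)/(-3 - T + 2*T**2))
(B(5) - 34)*O(-7) = ((1/6)*5 - 34)*(6/(-3 + 2*(-7))) = (5/6 - 34)*(6/(-3 - 14)) = -199/(-17) = -199*(-1)/17 = -199/6*(-6/17) = 199/17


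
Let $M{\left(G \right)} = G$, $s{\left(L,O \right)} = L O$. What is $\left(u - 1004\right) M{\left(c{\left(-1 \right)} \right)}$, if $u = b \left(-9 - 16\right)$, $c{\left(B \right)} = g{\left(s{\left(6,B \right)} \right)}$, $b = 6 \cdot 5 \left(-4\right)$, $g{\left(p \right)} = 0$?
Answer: $0$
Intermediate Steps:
$b = -120$ ($b = 30 \left(-4\right) = -120$)
$c{\left(B \right)} = 0$
$u = 3000$ ($u = - 120 \left(-9 - 16\right) = \left(-120\right) \left(-25\right) = 3000$)
$\left(u - 1004\right) M{\left(c{\left(-1 \right)} \right)} = \left(3000 - 1004\right) 0 = 1996 \cdot 0 = 0$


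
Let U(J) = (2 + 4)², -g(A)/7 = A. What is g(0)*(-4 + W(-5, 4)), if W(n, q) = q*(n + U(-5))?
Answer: 0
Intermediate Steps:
g(A) = -7*A
U(J) = 36 (U(J) = 6² = 36)
W(n, q) = q*(36 + n) (W(n, q) = q*(n + 36) = q*(36 + n))
g(0)*(-4 + W(-5, 4)) = (-7*0)*(-4 + 4*(36 - 5)) = 0*(-4 + 4*31) = 0*(-4 + 124) = 0*120 = 0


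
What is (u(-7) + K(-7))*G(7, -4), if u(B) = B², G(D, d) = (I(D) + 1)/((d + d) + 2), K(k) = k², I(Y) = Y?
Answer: -392/3 ≈ -130.67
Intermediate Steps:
G(D, d) = (1 + D)/(2 + 2*d) (G(D, d) = (D + 1)/((d + d) + 2) = (1 + D)/(2*d + 2) = (1 + D)/(2 + 2*d))
(u(-7) + K(-7))*G(7, -4) = ((-7)² + (-7)²)*((1 + 7)/(2*(1 - 4))) = (49 + 49)*((½)*8/(-3)) = 98*((½)*(-⅓)*8) = 98*(-4/3) = -392/3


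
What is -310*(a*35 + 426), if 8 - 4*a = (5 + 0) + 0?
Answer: -280395/2 ≈ -1.4020e+5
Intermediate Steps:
a = 3/4 (a = 2 - ((5 + 0) + 0)/4 = 2 - (5 + 0)/4 = 2 - 1/4*5 = 2 - 5/4 = 3/4 ≈ 0.75000)
-310*(a*35 + 426) = -310*((3/4)*35 + 426) = -310*(105/4 + 426) = -310*1809/4 = -280395/2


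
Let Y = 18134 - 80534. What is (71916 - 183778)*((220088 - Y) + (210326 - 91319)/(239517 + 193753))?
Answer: -6845601742013077/216635 ≈ -3.1600e+10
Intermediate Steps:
Y = -62400
(71916 - 183778)*((220088 - Y) + (210326 - 91319)/(239517 + 193753)) = (71916 - 183778)*((220088 - 1*(-62400)) + (210326 - 91319)/(239517 + 193753)) = -111862*((220088 + 62400) + 119007/433270) = -111862*(282488 + 119007*(1/433270)) = -111862*(282488 + 119007/433270) = -111862*122393694767/433270 = -6845601742013077/216635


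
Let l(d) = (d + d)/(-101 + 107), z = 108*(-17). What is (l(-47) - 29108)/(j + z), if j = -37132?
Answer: 87371/116904 ≈ 0.74737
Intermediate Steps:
z = -1836
l(d) = d/3 (l(d) = (2*d)/6 = (2*d)*(⅙) = d/3)
(l(-47) - 29108)/(j + z) = ((⅓)*(-47) - 29108)/(-37132 - 1836) = (-47/3 - 29108)/(-38968) = -87371/3*(-1/38968) = 87371/116904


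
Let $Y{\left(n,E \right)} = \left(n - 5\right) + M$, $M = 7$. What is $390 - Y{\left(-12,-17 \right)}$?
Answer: $400$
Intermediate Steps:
$Y{\left(n,E \right)} = 2 + n$ ($Y{\left(n,E \right)} = \left(n - 5\right) + 7 = \left(-5 + n\right) + 7 = 2 + n$)
$390 - Y{\left(-12,-17 \right)} = 390 - \left(2 - 12\right) = 390 - -10 = 390 + 10 = 400$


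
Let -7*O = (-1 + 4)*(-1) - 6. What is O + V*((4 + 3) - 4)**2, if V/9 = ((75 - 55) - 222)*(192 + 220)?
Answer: -47187999/7 ≈ -6.7411e+6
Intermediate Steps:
O = 9/7 (O = -((-1 + 4)*(-1) - 6)/7 = -(3*(-1) - 6)/7 = -(-3 - 6)/7 = -1/7*(-9) = 9/7 ≈ 1.2857)
V = -749016 (V = 9*(((75 - 55) - 222)*(192 + 220)) = 9*((20 - 222)*412) = 9*(-202*412) = 9*(-83224) = -749016)
O + V*((4 + 3) - 4)**2 = 9/7 - 749016*((4 + 3) - 4)**2 = 9/7 - 749016*(7 - 4)**2 = 9/7 - 749016*3**2 = 9/7 - 749016*9 = 9/7 - 6741144 = -47187999/7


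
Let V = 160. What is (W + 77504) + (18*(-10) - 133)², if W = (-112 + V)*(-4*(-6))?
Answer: 176625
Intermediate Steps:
W = 1152 (W = (-112 + 160)*(-4*(-6)) = 48*24 = 1152)
(W + 77504) + (18*(-10) - 133)² = (1152 + 77504) + (18*(-10) - 133)² = 78656 + (-180 - 133)² = 78656 + (-313)² = 78656 + 97969 = 176625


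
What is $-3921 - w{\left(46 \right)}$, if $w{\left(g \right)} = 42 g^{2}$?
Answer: $-92793$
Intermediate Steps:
$-3921 - w{\left(46 \right)} = -3921 - 42 \cdot 46^{2} = -3921 - 42 \cdot 2116 = -3921 - 88872 = -92793$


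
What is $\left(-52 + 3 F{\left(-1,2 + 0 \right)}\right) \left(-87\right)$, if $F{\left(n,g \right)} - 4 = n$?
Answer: $3741$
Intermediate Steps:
$F{\left(n,g \right)} = 4 + n$
$\left(-52 + 3 F{\left(-1,2 + 0 \right)}\right) \left(-87\right) = \left(-52 + 3 \left(4 - 1\right)\right) \left(-87\right) = \left(-52 + 3 \cdot 3\right) \left(-87\right) = \left(-52 + 9\right) \left(-87\right) = \left(-43\right) \left(-87\right) = 3741$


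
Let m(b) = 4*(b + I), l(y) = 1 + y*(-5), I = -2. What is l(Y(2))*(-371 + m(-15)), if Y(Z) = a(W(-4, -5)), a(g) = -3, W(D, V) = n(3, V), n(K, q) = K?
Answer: -7024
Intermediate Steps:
W(D, V) = 3
Y(Z) = -3
l(y) = 1 - 5*y
m(b) = -8 + 4*b (m(b) = 4*(b - 2) = 4*(-2 + b) = -8 + 4*b)
l(Y(2))*(-371 + m(-15)) = (1 - 5*(-3))*(-371 + (-8 + 4*(-15))) = (1 + 15)*(-371 + (-8 - 60)) = 16*(-371 - 68) = 16*(-439) = -7024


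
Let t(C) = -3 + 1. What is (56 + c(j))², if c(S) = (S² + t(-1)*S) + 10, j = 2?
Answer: 4356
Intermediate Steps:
t(C) = -2
c(S) = 10 + S² - 2*S (c(S) = (S² - 2*S) + 10 = 10 + S² - 2*S)
(56 + c(j))² = (56 + (10 + 2² - 2*2))² = (56 + (10 + 4 - 4))² = (56 + 10)² = 66² = 4356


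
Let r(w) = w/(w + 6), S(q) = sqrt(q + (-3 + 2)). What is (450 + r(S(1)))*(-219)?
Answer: -98550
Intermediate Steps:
S(q) = sqrt(-1 + q) (S(q) = sqrt(q - 1) = sqrt(-1 + q))
r(w) = w/(6 + w)
(450 + r(S(1)))*(-219) = (450 + sqrt(-1 + 1)/(6 + sqrt(-1 + 1)))*(-219) = (450 + sqrt(0)/(6 + sqrt(0)))*(-219) = (450 + 0/(6 + 0))*(-219) = (450 + 0/6)*(-219) = (450 + 0*(1/6))*(-219) = (450 + 0)*(-219) = 450*(-219) = -98550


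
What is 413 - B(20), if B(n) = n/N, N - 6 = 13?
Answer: 7827/19 ≈ 411.95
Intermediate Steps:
N = 19 (N = 6 + 13 = 19)
B(n) = n/19
413 - B(20) = 413 - 20/19 = 7827/19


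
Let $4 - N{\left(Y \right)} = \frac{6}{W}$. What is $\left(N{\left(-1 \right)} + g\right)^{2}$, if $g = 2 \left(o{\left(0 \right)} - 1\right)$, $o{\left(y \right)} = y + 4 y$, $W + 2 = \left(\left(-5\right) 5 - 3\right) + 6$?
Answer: $\frac{81}{16} \approx 5.0625$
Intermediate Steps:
$W = -24$ ($W = -2 + \left(\left(\left(-5\right) 5 - 3\right) + 6\right) = -2 + \left(\left(-25 - 3\right) + 6\right) = -2 + \left(-28 + 6\right) = -2 - 22 = -24$)
$N{\left(Y \right)} = \frac{17}{4}$ ($N{\left(Y \right)} = 4 - \frac{6}{-24} = 4 - 6 \left(- \frac{1}{24}\right) = 4 - - \frac{1}{4} = 4 + \frac{1}{4} = \frac{17}{4}$)
$o{\left(y \right)} = 5 y$
$g = -2$ ($g = 2 \left(5 \cdot 0 - 1\right) = 2 \left(0 - 1\right) = 2 \left(-1\right) = -2$)
$\left(N{\left(-1 \right)} + g\right)^{2} = \left(\frac{17}{4} - 2\right)^{2} = \left(\frac{9}{4}\right)^{2} = \frac{81}{16}$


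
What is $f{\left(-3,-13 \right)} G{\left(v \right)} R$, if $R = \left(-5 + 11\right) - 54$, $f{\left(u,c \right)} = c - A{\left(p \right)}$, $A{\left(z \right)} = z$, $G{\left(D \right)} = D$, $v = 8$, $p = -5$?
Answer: $3072$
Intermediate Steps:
$f{\left(u,c \right)} = 5 + c$ ($f{\left(u,c \right)} = c - -5 = c + 5 = 5 + c$)
$R = -48$ ($R = 6 - 54 = -48$)
$f{\left(-3,-13 \right)} G{\left(v \right)} R = \left(5 - 13\right) 8 \left(-48\right) = \left(-8\right) 8 \left(-48\right) = \left(-64\right) \left(-48\right) = 3072$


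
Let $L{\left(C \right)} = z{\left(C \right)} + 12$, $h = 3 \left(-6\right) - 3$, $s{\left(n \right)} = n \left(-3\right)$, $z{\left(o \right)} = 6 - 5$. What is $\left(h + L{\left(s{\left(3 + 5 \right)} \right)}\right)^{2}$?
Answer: $64$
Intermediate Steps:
$z{\left(o \right)} = 1$ ($z{\left(o \right)} = 6 - 5 = 1$)
$s{\left(n \right)} = - 3 n$
$h = -21$ ($h = -18 - 3 = -21$)
$L{\left(C \right)} = 13$ ($L{\left(C \right)} = 1 + 12 = 13$)
$\left(h + L{\left(s{\left(3 + 5 \right)} \right)}\right)^{2} = \left(-21 + 13\right)^{2} = \left(-8\right)^{2} = 64$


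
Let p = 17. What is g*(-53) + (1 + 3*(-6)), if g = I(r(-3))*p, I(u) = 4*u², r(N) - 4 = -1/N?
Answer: -609229/9 ≈ -67692.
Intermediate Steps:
r(N) = 4 - 1/N
g = 11492/9 (g = (4*(4 - 1/(-3))²)*17 = (4*(4 - 1*(-⅓))²)*17 = (4*(4 + ⅓)²)*17 = (4*(13/3)²)*17 = (4*(169/9))*17 = (676/9)*17 = 11492/9 ≈ 1276.9)
g*(-53) + (1 + 3*(-6)) = (11492/9)*(-53) + (1 + 3*(-6)) = -609076/9 + (1 - 18) = -609076/9 - 17 = -609229/9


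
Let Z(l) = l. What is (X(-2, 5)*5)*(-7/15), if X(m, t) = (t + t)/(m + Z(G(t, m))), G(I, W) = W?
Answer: 35/6 ≈ 5.8333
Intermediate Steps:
X(m, t) = t/m (X(m, t) = (t + t)/(m + m) = (2*t)/((2*m)) = (2*t)*(1/(2*m)) = t/m)
(X(-2, 5)*5)*(-7/15) = ((5/(-2))*5)*(-7/15) = ((5*(-½))*5)*(-7*1/15) = -5/2*5*(-7/15) = -25/2*(-7/15) = 35/6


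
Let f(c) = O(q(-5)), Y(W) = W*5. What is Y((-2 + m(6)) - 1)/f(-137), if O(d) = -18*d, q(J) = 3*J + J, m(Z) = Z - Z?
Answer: -1/24 ≈ -0.041667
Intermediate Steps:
m(Z) = 0
q(J) = 4*J
Y(W) = 5*W
f(c) = 360 (f(c) = -72*(-5) = -18*(-20) = 360)
Y((-2 + m(6)) - 1)/f(-137) = (5*((-2 + 0) - 1))/360 = (5*(-2 - 1))*(1/360) = (5*(-3))*(1/360) = -15*1/360 = -1/24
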